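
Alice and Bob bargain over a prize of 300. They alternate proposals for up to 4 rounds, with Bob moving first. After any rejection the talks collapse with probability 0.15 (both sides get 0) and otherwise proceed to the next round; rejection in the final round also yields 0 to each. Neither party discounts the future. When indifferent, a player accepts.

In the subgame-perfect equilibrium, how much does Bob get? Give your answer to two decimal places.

Round 4 (Alice proposes): Bob will accept anything ≥ 0, so Alice offers 0 and keeps 300.
Round 3 (Bob proposes): rejecting gives Alice an expected 0.85 × 300 = 255, so Bob offers 255, keeping 45.
Round 2 (Alice proposes): rejecting gives Bob an expected 0.85 × 45 = 38.25. Alice offers 38.25 and keeps 300 − 38.25 = 261.75.
Round 1 (Bob proposes): rejecting gives Alice an expected 0.85 × 261.75 = 222.4875; Bob offers that and keeps 77.5125.

77.51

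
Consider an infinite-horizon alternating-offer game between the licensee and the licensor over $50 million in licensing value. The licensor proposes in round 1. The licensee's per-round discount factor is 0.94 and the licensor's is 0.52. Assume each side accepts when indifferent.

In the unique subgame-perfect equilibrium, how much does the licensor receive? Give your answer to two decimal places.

5.87

Let x be the licensor's share when the licensor proposes and y be the licensee's share when the licensee proposes.
The licensee accepts iff offered ≥ 0.94·y, so x = 50 − 0.94y. Symmetrically y = 50 − 0.52x.
Substituting: x = 50 − 0.94(50 − 0.52x), giving x(1 − 0.52·0.94) = 50(1 − 0.94).
So x = 50 × 0.06 / 0.5112 ≈ 5.8685, and the licensee receives 50 − x ≈ 44.1315.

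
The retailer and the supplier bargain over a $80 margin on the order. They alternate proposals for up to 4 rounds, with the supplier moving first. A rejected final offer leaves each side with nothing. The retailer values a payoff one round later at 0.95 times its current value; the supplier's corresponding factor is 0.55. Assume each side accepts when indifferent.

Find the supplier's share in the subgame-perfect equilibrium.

6.09

Round 4 (the retailer proposes): the supplier will accept anything ≥ 0, so the retailer offers 0 and keeps 80.
Round 3 (the supplier proposes): the retailer can get 80 next round, worth 0.95 × 80 = 76 now; the supplier offers that and keeps 4.
Round 2 (the retailer proposes): the supplier can get 4 next round, worth 0.55 × 4 = 2.2 now; the retailer offers that and keeps 77.8.
Round 1 (the supplier proposes): the retailer can get 77.8 next round, worth 0.95 × 77.8 = 73.91 now, so the supplier offers 73.91, keeping 6.09.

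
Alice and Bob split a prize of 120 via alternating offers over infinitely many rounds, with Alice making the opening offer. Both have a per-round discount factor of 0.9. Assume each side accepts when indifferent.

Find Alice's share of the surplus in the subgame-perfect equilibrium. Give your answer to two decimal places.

When Alice proposes, Bob accepts any offer worth at least 0.9 times what Bob would get by proposing next round; and vice versa.
This gives x = 120 − 0.9y and y = 120 − 0.9x, where x and y are each side's share when it proposes.
Hence (1 − 0.9·0.9)x = 120(1 − 0.9), i.e. 0.19·x = 12.
x ≈ 63.1579; Bob's share is 120 − x ≈ 56.8421.

63.16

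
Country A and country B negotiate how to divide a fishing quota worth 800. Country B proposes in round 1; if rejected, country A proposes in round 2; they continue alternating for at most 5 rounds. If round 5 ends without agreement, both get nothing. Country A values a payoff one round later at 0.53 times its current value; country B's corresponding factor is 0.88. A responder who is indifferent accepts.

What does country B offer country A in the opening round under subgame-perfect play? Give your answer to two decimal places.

74.61

Work backward from the last round.
Round 5 (country B proposes): country A will accept anything ≥ 0, so country B offers 0 and keeps 800.
Round 4 (country A proposes): country B can get 800 next round, worth 0.88 × 800 = 704 now; country A offers that and keeps 96.
Round 3 (country B proposes): country A can get 96 next round, worth 0.53 × 96 = 50.88 now. Country B offers 50.88 and keeps 800 − 50.88 = 749.12.
Round 2 (country A proposes): country B can get 749.12 next round, worth 0.88 × 749.12 = 659.2256 now, so country A offers 659.2256, keeping 140.7744.
Round 1 (country B proposes): country A can get 140.7744 next round, worth 0.53 × 140.7744 = 74.610432 now. Country B offers 74.610432 and keeps 800 − 74.610432 = 725.389568.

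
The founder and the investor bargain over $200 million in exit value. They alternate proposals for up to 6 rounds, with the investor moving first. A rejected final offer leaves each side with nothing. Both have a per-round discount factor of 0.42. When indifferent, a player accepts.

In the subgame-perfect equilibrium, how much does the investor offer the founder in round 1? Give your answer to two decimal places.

59.93

By backward induction:
Round 6 (the founder proposes): rejection yields 0 for the investor; the founder offers 0 and keeps 200.
Round 5 (the investor proposes): the founder can get 200 next round, worth 0.42 × 200 = 84 now, so the investor offers 84, keeping 116.
Round 4 (the founder proposes): the investor can get 116 next round, worth 0.42 × 116 = 48.72 now. The founder offers 48.72 and keeps 200 − 48.72 = 151.28.
Round 3 (the investor proposes): the founder can get 151.28 next round, worth 0.42 × 151.28 = 63.5376 now; the investor offers that and keeps 136.4624.
Round 2 (the founder proposes): the investor can get 136.4624 next round, worth 0.42 × 136.4624 = 57.314208 now. The founder offers 57.314208 and keeps 200 − 57.314208 = 142.685792.
Round 1 (the investor proposes): the founder can get 142.685792 next round, worth 0.42 × 142.685792 = 59.92803264 now; the investor offers that and keeps 140.07196736.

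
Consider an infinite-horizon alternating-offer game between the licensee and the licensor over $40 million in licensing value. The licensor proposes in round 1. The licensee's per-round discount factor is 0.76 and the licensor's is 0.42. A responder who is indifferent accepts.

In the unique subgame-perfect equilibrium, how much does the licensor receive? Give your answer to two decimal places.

14.10

In a stationary SPE each proposer offers the other exactly their discounted continuation value.
If the licensor keeps x when proposing and the licensee keeps y when proposing, then x = 40 − 0.76y and y = 40 − 0.42x.
Solving: x = 40(1 − 0.76) / (1 − 0.42·0.76) = 9.6 / 0.6808 ≈ 14.1011.
The licensee gets 40 − 14.1011 ≈ 25.8989.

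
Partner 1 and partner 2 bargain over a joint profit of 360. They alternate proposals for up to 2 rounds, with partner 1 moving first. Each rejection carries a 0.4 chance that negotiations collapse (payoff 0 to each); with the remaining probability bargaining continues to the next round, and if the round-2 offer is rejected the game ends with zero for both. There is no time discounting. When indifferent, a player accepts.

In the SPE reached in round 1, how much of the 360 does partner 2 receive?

Round 2 (partner 2 proposes): partner 1 will accept anything ≥ 0, so partner 2 offers 0 and keeps 360.
Round 1 (partner 1 proposes): rejecting gives partner 2 an expected 0.6 × 360 = 216. Partner 1 offers 216 and keeps 360 − 216 = 144.

216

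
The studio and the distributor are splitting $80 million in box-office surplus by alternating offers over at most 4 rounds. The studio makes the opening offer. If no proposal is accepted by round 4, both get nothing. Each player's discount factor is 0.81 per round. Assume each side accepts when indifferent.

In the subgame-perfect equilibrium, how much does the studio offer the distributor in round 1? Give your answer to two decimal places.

Round 4 (the distributor proposes): the studio will accept anything ≥ 0, so the distributor offers 0 and keeps 80.
Round 3 (the studio proposes): the distributor can get 80 next round, worth 0.81 × 80 = 64.8 now. The studio offers 64.8 and keeps 80 − 64.8 = 15.2.
Round 2 (the distributor proposes): the studio can get 15.2 next round, worth 0.81 × 15.2 = 12.312 now. The distributor offers 12.312 and keeps 80 − 12.312 = 67.688.
Round 1 (the studio proposes): the distributor can get 67.688 next round, worth 0.81 × 67.688 = 54.82728 now. The studio offers 54.82728 and keeps 80 − 54.82728 = 25.17272.

54.83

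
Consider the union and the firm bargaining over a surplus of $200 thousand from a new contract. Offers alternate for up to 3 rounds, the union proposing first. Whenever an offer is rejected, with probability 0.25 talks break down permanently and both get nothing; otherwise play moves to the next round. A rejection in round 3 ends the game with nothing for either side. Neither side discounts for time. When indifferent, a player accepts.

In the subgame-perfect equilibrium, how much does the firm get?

37.5

Round 3 (the union proposes): rejection yields 0 for the firm; the union offers 0 and keeps 200.
Round 2 (the firm proposes): rejecting gives the union an expected 0.75 × 200 = 150; the firm offers that and keeps 50.
Round 1 (the union proposes): rejecting gives the firm an expected 0.75 × 50 = 37.5, so the union offers 37.5, keeping 162.5.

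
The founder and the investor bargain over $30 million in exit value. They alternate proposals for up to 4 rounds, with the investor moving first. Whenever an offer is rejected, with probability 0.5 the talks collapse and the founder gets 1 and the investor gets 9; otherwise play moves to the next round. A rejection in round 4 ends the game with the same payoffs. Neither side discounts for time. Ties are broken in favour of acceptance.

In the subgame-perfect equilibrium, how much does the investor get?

21.5

By backward induction:
Round 4 (the founder proposes): the investor gets 9 if talks fail, so the founder offers 9 and keeps 21.
Round 3 (the investor proposes): rejecting gives the founder an expected 0.5 × 21 + 0.5 × 1 = 11; the investor offers that and keeps 19.
Round 2 (the founder proposes): rejecting gives the investor an expected 0.5 × 19 + 0.5 × 9 = 14, so the founder offers 14, keeping 16.
Round 1 (the investor proposes): rejecting gives the founder an expected 0.5 × 16 + 0.5 × 1 = 8.5, so the investor offers 8.5, keeping 21.5.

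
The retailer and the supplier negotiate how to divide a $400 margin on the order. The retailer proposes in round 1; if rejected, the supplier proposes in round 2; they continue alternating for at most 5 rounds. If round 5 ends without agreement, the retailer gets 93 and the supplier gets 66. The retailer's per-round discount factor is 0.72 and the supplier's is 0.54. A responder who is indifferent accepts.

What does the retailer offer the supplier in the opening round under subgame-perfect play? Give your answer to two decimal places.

93.97

Round 5 (the retailer proposes): the supplier gets 66 if talks fail, so the retailer offers 66 and keeps 334.
Round 4 (the supplier proposes): the retailer can get 334 next round, worth 0.72 × 334 = 240.48 now; the supplier offers that and keeps 159.52.
Round 3 (the retailer proposes): the supplier can get 159.52 next round, worth 0.54 × 159.52 = 86.1408 now, so the retailer offers 86.1408, keeping 313.8592.
Round 2 (the supplier proposes): the retailer can get 313.8592 next round, worth 0.72 × 313.8592 = 225.978624 now. The supplier offers 225.978624 and keeps 400 − 225.978624 = 174.021376.
Round 1 (the retailer proposes): the supplier can get 174.021376 next round, worth 0.54 × 174.021376 = 93.97154304 now. The retailer offers 93.97154304 and keeps 400 − 93.97154304 = 306.02845696.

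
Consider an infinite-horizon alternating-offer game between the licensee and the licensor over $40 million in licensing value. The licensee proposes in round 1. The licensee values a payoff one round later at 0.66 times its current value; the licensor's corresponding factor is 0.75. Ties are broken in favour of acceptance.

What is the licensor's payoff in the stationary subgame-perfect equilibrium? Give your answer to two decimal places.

20.20

Let x be the licensee's share when the licensee proposes and y be the licensor's share when the licensor proposes.
The licensor accepts iff offered ≥ 0.75·y, so x = 40 − 0.75y. Symmetrically y = 40 − 0.66x.
Substituting: x = 40 − 0.75(40 − 0.66x), giving x(1 − 0.66·0.75) = 40(1 − 0.75).
So x = 40 × 0.25 / 0.505 ≈ 19.8020, and the licensor receives 40 − x ≈ 20.1980.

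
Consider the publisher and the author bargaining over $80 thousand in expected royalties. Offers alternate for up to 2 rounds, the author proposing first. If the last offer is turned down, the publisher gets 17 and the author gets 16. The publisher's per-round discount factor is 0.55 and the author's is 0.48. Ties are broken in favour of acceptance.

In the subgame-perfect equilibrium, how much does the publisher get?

35.2

Round 2 (the publisher proposes): the author gets 16 if talks fail, so the publisher offers 16 and keeps 64.
Round 1 (the author proposes): the publisher can get 64 next round, worth 0.55 × 64 = 35.2 now. The author offers 35.2 and keeps 80 − 35.2 = 44.8.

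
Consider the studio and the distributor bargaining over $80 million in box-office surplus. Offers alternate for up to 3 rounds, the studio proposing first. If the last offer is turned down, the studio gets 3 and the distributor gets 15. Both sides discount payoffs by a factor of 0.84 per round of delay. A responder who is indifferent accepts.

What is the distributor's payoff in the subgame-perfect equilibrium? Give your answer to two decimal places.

Round 3 (the studio proposes): the distributor gets 15 if talks fail, so the studio offers 15 and keeps 65.
Round 2 (the distributor proposes): the studio can get 65 next round, worth 0.84 × 65 = 54.6 now; the distributor offers that and keeps 25.4.
Round 1 (the studio proposes): the distributor can get 25.4 next round, worth 0.84 × 25.4 = 21.336 now. The studio offers 21.336 and keeps 80 − 21.336 = 58.664.

21.34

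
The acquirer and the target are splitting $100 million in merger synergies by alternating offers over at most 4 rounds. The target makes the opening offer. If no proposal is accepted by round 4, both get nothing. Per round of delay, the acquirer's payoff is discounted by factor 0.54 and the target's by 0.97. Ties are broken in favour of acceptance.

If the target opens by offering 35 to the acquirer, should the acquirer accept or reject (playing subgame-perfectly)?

Accept

Work out the acquirer's continuation value if the offer is rejected.
Round 4 (the acquirer proposes): rejection yields 0 for the target; the acquirer offers 0 and keeps 100.
Round 3 (the target proposes): the acquirer can get 100 next round, worth 0.54 × 100 = 54 now, so the target offers 54, keeping 46.
Round 2 (the acquirer proposes): the target can get 46 next round, worth 0.97 × 46 = 44.62 now. The acquirer offers 44.62 and keeps 100 − 44.62 = 55.38.
So by rejecting in round 1, the acquirer gets 55.38 next round, worth 0.54 × 55.38 = 29.9052 now.
Offer 35 ≥ 29.9052, so the acquirer accepts.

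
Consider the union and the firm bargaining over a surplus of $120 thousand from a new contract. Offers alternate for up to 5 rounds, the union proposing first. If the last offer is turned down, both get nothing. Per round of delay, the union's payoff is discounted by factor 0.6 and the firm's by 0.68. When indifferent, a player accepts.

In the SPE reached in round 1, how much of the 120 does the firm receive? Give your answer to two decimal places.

Round 5 (the union proposes): rejection yields 0 for the firm; the union offers 0 and keeps 120.
Round 4 (the firm proposes): the union can get 120 next round, worth 0.6 × 120 = 72 now; the firm offers that and keeps 48.
Round 3 (the union proposes): the firm can get 48 next round, worth 0.68 × 48 = 32.64 now; the union offers that and keeps 87.36.
Round 2 (the firm proposes): the union can get 87.36 next round, worth 0.6 × 87.36 = 52.416 now. The firm offers 52.416 and keeps 120 − 52.416 = 67.584.
Round 1 (the union proposes): the firm can get 67.584 next round, worth 0.68 × 67.584 = 45.95712 now; the union offers that and keeps 74.04288.

45.96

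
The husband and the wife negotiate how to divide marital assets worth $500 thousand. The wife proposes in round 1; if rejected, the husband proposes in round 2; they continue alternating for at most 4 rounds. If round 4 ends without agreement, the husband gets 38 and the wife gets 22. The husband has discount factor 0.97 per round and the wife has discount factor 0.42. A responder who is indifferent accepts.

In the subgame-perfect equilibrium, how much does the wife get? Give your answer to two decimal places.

29.80

Solve by backward induction from round 4.
Round 4 (the husband proposes): the wife gets 22 if talks fail, so the husband offers 22 and keeps 478.
Round 3 (the wife proposes): the husband can get 478 next round, worth 0.97 × 478 = 463.66 now. The wife offers 463.66 and keeps 500 − 463.66 = 36.34.
Round 2 (the husband proposes): the wife can get 36.34 next round, worth 0.42 × 36.34 = 15.2628 now, so the husband offers 15.2628, keeping 484.7372.
Round 1 (the wife proposes): the husband can get 484.7372 next round, worth 0.97 × 484.7372 = 470.195084 now. The wife offers 470.195084 and keeps 500 − 470.195084 = 29.804916.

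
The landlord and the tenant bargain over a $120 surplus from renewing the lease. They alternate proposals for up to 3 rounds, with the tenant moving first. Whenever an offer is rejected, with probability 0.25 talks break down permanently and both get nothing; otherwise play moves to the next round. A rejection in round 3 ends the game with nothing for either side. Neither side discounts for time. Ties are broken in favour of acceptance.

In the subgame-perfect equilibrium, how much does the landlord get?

22.5

Round 3 (the tenant proposes): rejection yields 0 for the landlord; the tenant offers 0 and keeps 120.
Round 2 (the landlord proposes): rejecting gives the tenant an expected 0.75 × 120 = 90; the landlord offers that and keeps 30.
Round 1 (the tenant proposes): rejecting gives the landlord an expected 0.75 × 30 = 22.5; the tenant offers that and keeps 97.5.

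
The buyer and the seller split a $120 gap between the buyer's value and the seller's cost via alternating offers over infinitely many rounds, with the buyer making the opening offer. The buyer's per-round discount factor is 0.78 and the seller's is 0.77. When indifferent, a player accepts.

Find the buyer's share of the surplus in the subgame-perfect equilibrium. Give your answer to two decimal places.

When the buyer proposes, the seller accepts any offer worth at least 0.77 times what the seller would get by proposing next round; and vice versa.
This gives x = 120 − 0.77y and y = 120 − 0.78x, where x and y are each side's share when it proposes.
Hence (1 − 0.77·0.78)x = 120(1 − 0.77), i.e. 0.3994·x = 27.6.
x ≈ 69.1037; the seller's share is 120 − x ≈ 50.8963.

69.10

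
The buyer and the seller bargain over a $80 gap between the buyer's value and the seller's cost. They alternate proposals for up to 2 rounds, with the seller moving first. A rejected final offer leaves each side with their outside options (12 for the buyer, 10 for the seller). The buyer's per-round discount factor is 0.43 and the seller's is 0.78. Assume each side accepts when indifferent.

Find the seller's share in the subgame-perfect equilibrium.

Round 2 (the buyer proposes): the seller gets 10 if talks fail, so the buyer offers 10 and keeps 70.
Round 1 (the seller proposes): the buyer can get 70 next round, worth 0.43 × 70 = 30.1 now; the seller offers that and keeps 49.9.

49.9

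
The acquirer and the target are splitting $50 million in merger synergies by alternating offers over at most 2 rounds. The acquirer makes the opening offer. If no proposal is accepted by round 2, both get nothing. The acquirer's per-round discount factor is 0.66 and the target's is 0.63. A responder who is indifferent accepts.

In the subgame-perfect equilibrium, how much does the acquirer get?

By backward induction:
Round 2 (the target proposes): the acquirer will accept anything ≥ 0, so the target offers 0 and keeps 50.
Round 1 (the acquirer proposes): the target can get 50 next round, worth 0.63 × 50 = 31.5 now. The acquirer offers 31.5 and keeps 50 − 31.5 = 18.5.

18.5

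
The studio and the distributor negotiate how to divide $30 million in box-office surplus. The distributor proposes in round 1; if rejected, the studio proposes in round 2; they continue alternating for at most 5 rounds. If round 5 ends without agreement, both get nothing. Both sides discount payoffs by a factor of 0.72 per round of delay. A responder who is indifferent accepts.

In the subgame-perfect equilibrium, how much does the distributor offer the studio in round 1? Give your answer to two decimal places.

9.18

By backward induction:
Round 5 (the distributor proposes): the studio will accept anything ≥ 0, so the distributor offers 0 and keeps 30.
Round 4 (the studio proposes): the distributor can get 30 next round, worth 0.72 × 30 = 21.6 now, so the studio offers 21.6, keeping 8.4.
Round 3 (the distributor proposes): the studio can get 8.4 next round, worth 0.72 × 8.4 = 6.048 now. The distributor offers 6.048 and keeps 30 − 6.048 = 23.952.
Round 2 (the studio proposes): the distributor can get 23.952 next round, worth 0.72 × 23.952 = 17.24544 now; the studio offers that and keeps 12.75456.
Round 1 (the distributor proposes): the studio can get 12.75456 next round, worth 0.72 × 12.75456 = 9.1832832 now; the distributor offers that and keeps 20.8167168.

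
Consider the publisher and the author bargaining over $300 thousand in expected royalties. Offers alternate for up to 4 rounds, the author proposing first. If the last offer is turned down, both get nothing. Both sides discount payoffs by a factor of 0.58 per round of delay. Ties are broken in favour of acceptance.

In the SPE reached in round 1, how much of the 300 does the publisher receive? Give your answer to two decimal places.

131.61

Round 4 (the publisher proposes): the author will accept anything ≥ 0, so the publisher offers 0 and keeps 300.
Round 3 (the author proposes): the publisher can get 300 next round, worth 0.58 × 300 = 174 now. The author offers 174 and keeps 300 − 174 = 126.
Round 2 (the publisher proposes): the author can get 126 next round, worth 0.58 × 126 = 73.08 now, so the publisher offers 73.08, keeping 226.92.
Round 1 (the author proposes): the publisher can get 226.92 next round, worth 0.58 × 226.92 = 131.6136 now, so the author offers 131.6136, keeping 168.3864.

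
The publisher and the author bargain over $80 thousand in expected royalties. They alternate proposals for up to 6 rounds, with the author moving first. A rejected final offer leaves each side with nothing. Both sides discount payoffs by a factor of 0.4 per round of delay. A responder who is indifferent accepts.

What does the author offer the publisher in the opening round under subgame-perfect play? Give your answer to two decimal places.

By backward induction:
Round 6 (the publisher proposes): rejection yields 0 for the author; the publisher offers 0 and keeps 80.
Round 5 (the author proposes): the publisher can get 80 next round, worth 0.4 × 80 = 32 now. The author offers 32 and keeps 80 − 32 = 48.
Round 4 (the publisher proposes): the author can get 48 next round, worth 0.4 × 48 = 19.2 now. The publisher offers 19.2 and keeps 80 − 19.2 = 60.8.
Round 3 (the author proposes): the publisher can get 60.8 next round, worth 0.4 × 60.8 = 24.32 now, so the author offers 24.32, keeping 55.68.
Round 2 (the publisher proposes): the author can get 55.68 next round, worth 0.4 × 55.68 = 22.272 now. The publisher offers 22.272 and keeps 80 − 22.272 = 57.728.
Round 1 (the author proposes): the publisher can get 57.728 next round, worth 0.4 × 57.728 = 23.0912 now. The author offers 23.0912 and keeps 80 − 23.0912 = 56.9088.

23.09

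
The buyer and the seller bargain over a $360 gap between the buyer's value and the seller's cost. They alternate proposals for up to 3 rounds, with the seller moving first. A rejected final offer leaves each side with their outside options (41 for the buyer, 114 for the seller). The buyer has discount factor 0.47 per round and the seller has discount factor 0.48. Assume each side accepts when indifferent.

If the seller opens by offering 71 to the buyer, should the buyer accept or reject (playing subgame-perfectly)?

Reject

Work out the buyer's continuation value if the offer is rejected.
Round 3 (the seller proposes): the buyer gets 41 if talks fail, so the seller offers 41 and keeps 319.
Round 2 (the buyer proposes): the seller can get 319 next round, worth 0.48 × 319 = 153.12 now; the buyer offers that and keeps 206.88.
So by rejecting in round 1, the buyer gets 206.88 next round, worth 0.47 × 206.88 = 97.2336 now.
Offer 71 < 97.2336, so the buyer rejects.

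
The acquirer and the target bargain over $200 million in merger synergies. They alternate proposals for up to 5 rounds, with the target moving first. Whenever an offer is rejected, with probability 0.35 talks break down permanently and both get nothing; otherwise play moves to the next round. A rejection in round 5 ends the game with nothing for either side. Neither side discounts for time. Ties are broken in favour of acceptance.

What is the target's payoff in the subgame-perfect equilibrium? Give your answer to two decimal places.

135.28

By backward induction:
Round 5 (the target proposes): rejection yields 0 for the acquirer; the target offers 0 and keeps 200.
Round 4 (the acquirer proposes): rejecting gives the target an expected 0.65 × 200 = 130, so the acquirer offers 130, keeping 70.
Round 3 (the target proposes): rejecting gives the acquirer an expected 0.65 × 70 = 45.5; the target offers that and keeps 154.5.
Round 2 (the acquirer proposes): rejecting gives the target an expected 0.65 × 154.5 = 100.425; the acquirer offers that and keeps 99.575.
Round 1 (the target proposes): rejecting gives the acquirer an expected 0.65 × 99.575 = 64.72375, so the target offers 64.72375, keeping 135.27625.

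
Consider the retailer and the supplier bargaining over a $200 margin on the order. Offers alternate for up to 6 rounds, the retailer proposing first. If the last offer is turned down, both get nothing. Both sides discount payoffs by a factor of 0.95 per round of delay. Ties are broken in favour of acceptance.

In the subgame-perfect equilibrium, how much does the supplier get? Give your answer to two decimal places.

Round 6 (the supplier proposes): rejection yields 0 for the retailer; the supplier offers 0 and keeps 200.
Round 5 (the retailer proposes): the supplier can get 200 next round, worth 0.95 × 200 = 190 now. The retailer offers 190 and keeps 200 − 190 = 10.
Round 4 (the supplier proposes): the retailer can get 10 next round, worth 0.95 × 10 = 9.5 now. The supplier offers 9.5 and keeps 200 − 9.5 = 190.5.
Round 3 (the retailer proposes): the supplier can get 190.5 next round, worth 0.95 × 190.5 = 180.975 now; the retailer offers that and keeps 19.025.
Round 2 (the supplier proposes): the retailer can get 19.025 next round, worth 0.95 × 19.025 = 18.07375 now. The supplier offers 18.07375 and keeps 200 − 18.07375 = 181.92625.
Round 1 (the retailer proposes): the supplier can get 181.92625 next round, worth 0.95 × 181.92625 = 172.8299375 now, so the retailer offers 172.8299375, keeping 27.1700625.

172.83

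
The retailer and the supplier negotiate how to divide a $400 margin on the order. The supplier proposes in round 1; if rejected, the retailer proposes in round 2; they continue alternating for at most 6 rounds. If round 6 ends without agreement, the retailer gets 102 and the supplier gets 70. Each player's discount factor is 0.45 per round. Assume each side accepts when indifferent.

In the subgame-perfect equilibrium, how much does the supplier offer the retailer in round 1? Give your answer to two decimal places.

125.14

By backward induction:
Round 6 (the retailer proposes): the supplier gets 70 if talks fail, so the retailer offers 70 and keeps 330.
Round 5 (the supplier proposes): the retailer can get 330 next round, worth 0.45 × 330 = 148.5 now. The supplier offers 148.5 and keeps 400 − 148.5 = 251.5.
Round 4 (the retailer proposes): the supplier can get 251.5 next round, worth 0.45 × 251.5 = 113.175 now. The retailer offers 113.175 and keeps 400 − 113.175 = 286.825.
Round 3 (the supplier proposes): the retailer can get 286.825 next round, worth 0.45 × 286.825 = 129.07125 now; the supplier offers that and keeps 270.92875.
Round 2 (the retailer proposes): the supplier can get 270.92875 next round, worth 0.45 × 270.92875 = 121.9179375 now. The retailer offers 121.9179375 and keeps 400 − 121.9179375 = 278.0820625.
Round 1 (the supplier proposes): the retailer can get 278.0820625 next round, worth 0.45 × 278.0820625 = 125.136928125 now, so the supplier offers 125.136928125, keeping 274.863071875.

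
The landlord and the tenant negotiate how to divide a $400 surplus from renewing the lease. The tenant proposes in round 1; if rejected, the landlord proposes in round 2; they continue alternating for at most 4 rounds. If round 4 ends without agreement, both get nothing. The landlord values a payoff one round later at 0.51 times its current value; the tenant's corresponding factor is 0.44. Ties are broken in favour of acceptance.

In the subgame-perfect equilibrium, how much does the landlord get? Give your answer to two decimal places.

160.02

Round 4 (the landlord proposes): the tenant will accept anything ≥ 0, so the landlord offers 0 and keeps 400.
Round 3 (the tenant proposes): the landlord can get 400 next round, worth 0.51 × 400 = 204 now; the tenant offers that and keeps 196.
Round 2 (the landlord proposes): the tenant can get 196 next round, worth 0.44 × 196 = 86.24 now, so the landlord offers 86.24, keeping 313.76.
Round 1 (the tenant proposes): the landlord can get 313.76 next round, worth 0.51 × 313.76 = 160.0176 now. The tenant offers 160.0176 and keeps 400 − 160.0176 = 239.9824.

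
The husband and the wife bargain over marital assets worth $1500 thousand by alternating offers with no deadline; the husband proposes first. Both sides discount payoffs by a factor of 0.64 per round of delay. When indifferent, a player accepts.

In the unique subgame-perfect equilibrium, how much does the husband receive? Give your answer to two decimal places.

914.63

When the husband proposes, the wife accepts any offer worth at least 0.64 times what the wife would get by proposing next round; and vice versa.
This gives x = 1500 − 0.64y and y = 1500 − 0.64x, where x and y are each side's share when it proposes.
Hence (1 − 0.64·0.64)x = 1500(1 − 0.64), i.e. 0.5904·x = 540.
x ≈ 914.6341; the wife's share is 1500 − x ≈ 585.3659.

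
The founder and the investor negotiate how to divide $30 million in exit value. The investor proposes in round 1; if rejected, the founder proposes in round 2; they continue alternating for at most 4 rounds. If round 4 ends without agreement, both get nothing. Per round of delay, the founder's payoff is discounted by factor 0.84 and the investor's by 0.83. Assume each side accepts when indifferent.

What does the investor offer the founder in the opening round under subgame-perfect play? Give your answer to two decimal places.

Round 4 (the founder proposes): rejection yields 0 for the investor; the founder offers 0 and keeps 30.
Round 3 (the investor proposes): the founder can get 30 next round, worth 0.84 × 30 = 25.2 now. The investor offers 25.2 and keeps 30 − 25.2 = 4.8.
Round 2 (the founder proposes): the investor can get 4.8 next round, worth 0.83 × 4.8 = 3.984 now. The founder offers 3.984 and keeps 30 − 3.984 = 26.016.
Round 1 (the investor proposes): the founder can get 26.016 next round, worth 0.84 × 26.016 = 21.85344 now, so the investor offers 21.85344, keeping 8.14656.

21.85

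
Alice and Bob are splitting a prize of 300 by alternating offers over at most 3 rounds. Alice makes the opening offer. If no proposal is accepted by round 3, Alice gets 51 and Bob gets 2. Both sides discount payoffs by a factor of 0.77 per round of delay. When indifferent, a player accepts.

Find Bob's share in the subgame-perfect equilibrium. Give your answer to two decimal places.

54.32

Round 3 (Alice proposes): Bob gets 2 if talks fail, so Alice offers 2 and keeps 298.
Round 2 (Bob proposes): Alice can get 298 next round, worth 0.77 × 298 = 229.46 now, so Bob offers 229.46, keeping 70.54.
Round 1 (Alice proposes): Bob can get 70.54 next round, worth 0.77 × 70.54 = 54.3158 now; Alice offers that and keeps 245.6842.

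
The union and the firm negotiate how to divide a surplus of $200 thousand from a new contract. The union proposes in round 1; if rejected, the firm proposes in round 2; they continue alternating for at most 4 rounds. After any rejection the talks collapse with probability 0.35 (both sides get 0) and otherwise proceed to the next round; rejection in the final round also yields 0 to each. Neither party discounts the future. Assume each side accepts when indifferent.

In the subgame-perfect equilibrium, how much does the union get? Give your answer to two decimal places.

Round 4 (the firm proposes): the union will accept anything ≥ 0, so the firm offers 0 and keeps 200.
Round 3 (the union proposes): rejecting gives the firm an expected 0.65 × 200 = 130; the union offers that and keeps 70.
Round 2 (the firm proposes): rejecting gives the union an expected 0.65 × 70 = 45.5. The firm offers 45.5 and keeps 200 − 45.5 = 154.5.
Round 1 (the union proposes): rejecting gives the firm an expected 0.65 × 154.5 = 100.425, so the union offers 100.425, keeping 99.575.

99.58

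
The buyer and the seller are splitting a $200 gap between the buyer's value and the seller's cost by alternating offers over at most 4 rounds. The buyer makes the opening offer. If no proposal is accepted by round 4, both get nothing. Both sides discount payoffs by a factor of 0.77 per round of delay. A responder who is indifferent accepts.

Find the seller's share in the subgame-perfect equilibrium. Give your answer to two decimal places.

Round 4 (the seller proposes): the buyer will accept anything ≥ 0, so the seller offers 0 and keeps 200.
Round 3 (the buyer proposes): the seller can get 200 next round, worth 0.77 × 200 = 154 now. The buyer offers 154 and keeps 200 − 154 = 46.
Round 2 (the seller proposes): the buyer can get 46 next round, worth 0.77 × 46 = 35.42 now. The seller offers 35.42 and keeps 200 − 35.42 = 164.58.
Round 1 (the buyer proposes): the seller can get 164.58 next round, worth 0.77 × 164.58 = 126.7266 now, so the buyer offers 126.7266, keeping 73.2734.

126.73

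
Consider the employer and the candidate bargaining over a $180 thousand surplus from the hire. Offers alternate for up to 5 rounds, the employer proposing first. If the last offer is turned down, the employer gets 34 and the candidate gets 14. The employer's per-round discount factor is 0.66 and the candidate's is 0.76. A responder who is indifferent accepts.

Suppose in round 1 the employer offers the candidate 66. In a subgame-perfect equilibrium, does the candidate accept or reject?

Reject

Round 5 (the employer proposes): the candidate gets 14 if talks fail, so the employer offers 14 and keeps 166.
Round 4 (the candidate proposes): the employer can get 166 next round, worth 0.66 × 166 = 109.56 now; the candidate offers that and keeps 70.44.
Round 3 (the employer proposes): the candidate can get 70.44 next round, worth 0.76 × 70.44 = 53.5344 now; the employer offers that and keeps 126.4656.
Round 2 (the candidate proposes): the employer can get 126.4656 next round, worth 0.66 × 126.4656 = 83.467296 now; the candidate offers that and keeps 96.532704.
So by rejecting in round 1, the candidate gets 96.532704 next round, worth 0.76 × 96.532704 = 73.36485504 now.
Offer 66 < 73.36485504, so the candidate rejects.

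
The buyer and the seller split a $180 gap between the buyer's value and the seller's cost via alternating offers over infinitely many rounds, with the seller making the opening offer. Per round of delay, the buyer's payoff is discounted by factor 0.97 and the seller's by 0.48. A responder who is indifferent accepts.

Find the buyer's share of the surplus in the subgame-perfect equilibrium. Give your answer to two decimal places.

169.90

When the seller proposes, the buyer accepts any offer worth at least 0.97 times what the buyer would get by proposing next round; and vice versa.
This gives x = 180 − 0.97y and y = 180 − 0.48x, where x and y are each side's share when it proposes.
Hence (1 − 0.97·0.48)x = 180(1 − 0.97), i.e. 0.5344·x = 5.4.
x ≈ 10.1048; the buyer's share is 180 − x ≈ 169.8952.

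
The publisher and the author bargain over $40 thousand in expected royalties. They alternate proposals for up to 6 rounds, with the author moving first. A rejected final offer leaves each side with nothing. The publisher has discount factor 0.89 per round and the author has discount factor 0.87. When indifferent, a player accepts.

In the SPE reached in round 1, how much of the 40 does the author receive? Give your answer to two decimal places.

10.44

Round 6 (the publisher proposes): rejection yields 0 for the author; the publisher offers 0 and keeps 40.
Round 5 (the author proposes): the publisher can get 40 next round, worth 0.89 × 40 = 35.6 now. The author offers 35.6 and keeps 40 − 35.6 = 4.4.
Round 4 (the publisher proposes): the author can get 4.4 next round, worth 0.87 × 4.4 = 3.828 now; the publisher offers that and keeps 36.172.
Round 3 (the author proposes): the publisher can get 36.172 next round, worth 0.89 × 36.172 = 32.19308 now; the author offers that and keeps 7.80692.
Round 2 (the publisher proposes): the author can get 7.80692 next round, worth 0.87 × 7.80692 = 6.7920204 now; the publisher offers that and keeps 33.2079796.
Round 1 (the author proposes): the publisher can get 33.2079796 next round, worth 0.89 × 33.2079796 = 29.555101844 now, so the author offers 29.555101844, keeping 10.444898156.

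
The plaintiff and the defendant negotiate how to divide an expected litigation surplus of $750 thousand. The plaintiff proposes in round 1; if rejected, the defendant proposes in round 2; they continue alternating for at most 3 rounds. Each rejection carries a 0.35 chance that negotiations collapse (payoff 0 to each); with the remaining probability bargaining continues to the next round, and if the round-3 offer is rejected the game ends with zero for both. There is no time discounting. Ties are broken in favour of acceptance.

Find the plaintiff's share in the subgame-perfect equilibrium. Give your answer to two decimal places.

By backward induction:
Round 3 (the plaintiff proposes): rejection yields 0 for the defendant; the plaintiff offers 0 and keeps 750.
Round 2 (the defendant proposes): rejecting gives the plaintiff an expected 0.65 × 750 = 487.5; the defendant offers that and keeps 262.5.
Round 1 (the plaintiff proposes): rejecting gives the defendant an expected 0.65 × 262.5 = 170.625; the plaintiff offers that and keeps 579.375.

579.38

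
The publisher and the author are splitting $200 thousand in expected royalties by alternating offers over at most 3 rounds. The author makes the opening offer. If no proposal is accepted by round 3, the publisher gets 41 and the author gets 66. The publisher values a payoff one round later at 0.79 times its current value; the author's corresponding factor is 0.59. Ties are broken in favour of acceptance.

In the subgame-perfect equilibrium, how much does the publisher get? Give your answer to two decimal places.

83.89

Work backward from the last round.
Round 3 (the author proposes): the publisher gets 41 if talks fail, so the author offers 41 and keeps 159.
Round 2 (the publisher proposes): the author can get 159 next round, worth 0.59 × 159 = 93.81 now. The publisher offers 93.81 and keeps 200 − 93.81 = 106.19.
Round 1 (the author proposes): the publisher can get 106.19 next round, worth 0.79 × 106.19 = 83.8901 now; the author offers that and keeps 116.1099.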